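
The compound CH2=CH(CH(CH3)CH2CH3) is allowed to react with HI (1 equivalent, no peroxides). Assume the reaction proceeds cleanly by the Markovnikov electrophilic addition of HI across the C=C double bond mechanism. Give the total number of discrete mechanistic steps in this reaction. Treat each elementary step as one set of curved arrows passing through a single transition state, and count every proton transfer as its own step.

3

Step 1: Electrophilic addition begins with the π(C=C) electrons forming a bond to the proton of HI. Following Markovnikov's rule, the resulting cation is secondary. The H–I bond breaks heterolytically, releasing I⁻.
Step 2: A hydride (H with its bonding pair) migrates from the adjacent sec-butyl carbon to the cationic centre — a 1,2-hydride shift — upgrading the secondary cation to a tertiary one.
Step 3: Nucleophilic attack by I⁻ on the carbocation completes the addition, giving R–I.
Total: 3 elementary steps.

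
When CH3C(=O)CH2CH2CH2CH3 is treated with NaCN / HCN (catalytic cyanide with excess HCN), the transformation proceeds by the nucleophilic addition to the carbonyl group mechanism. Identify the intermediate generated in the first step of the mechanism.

tetrahedral alkoxide intermediate

Step 1: CN⁻ attacks the sp² carbonyl carbon; the C=O π bond breaks and the electrons end up as a lone pair on the alkoxide oxygen of the tetrahedral intermediate.
After step 1 the species present is a tetrahedral alkoxide intermediate.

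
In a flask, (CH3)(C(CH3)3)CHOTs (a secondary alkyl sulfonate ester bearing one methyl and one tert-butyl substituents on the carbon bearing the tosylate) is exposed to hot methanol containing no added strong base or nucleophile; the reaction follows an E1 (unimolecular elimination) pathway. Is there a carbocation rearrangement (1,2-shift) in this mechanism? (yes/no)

yes

The first-formed carbocation is secondary.
The adjacent tert-butyl carbon has no hydrogen but bears methyl groups; migration of one methyl with its bonding pair (a 1,2-methyl shift) places the charge on a tertiary centre.
Tertiary is more stable than secondary, so the shift occurs.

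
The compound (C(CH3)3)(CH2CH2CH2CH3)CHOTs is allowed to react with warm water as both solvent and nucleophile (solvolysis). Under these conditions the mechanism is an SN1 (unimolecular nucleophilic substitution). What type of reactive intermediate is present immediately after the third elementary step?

oxonium ion

Step 1: Ionisation: the C–O σ-bond cleaves heterolytically; both bonding electrons depart with TsO⁻, leaving a secondary carbocation at the α-carbon.
Step 2: A methyl group with its bonding pair migrates from the adjacent tert-butyl carbon to the cationic centre — a 1,2-methyl shift — upgrading the secondary cation to a tertiary one.
Step 3: A lone pair on the oxygen of H2O attacks the carbocation, forming a new C–O σ-bond and an oxonium ion.
After step 3 the species present is an oxonium ion.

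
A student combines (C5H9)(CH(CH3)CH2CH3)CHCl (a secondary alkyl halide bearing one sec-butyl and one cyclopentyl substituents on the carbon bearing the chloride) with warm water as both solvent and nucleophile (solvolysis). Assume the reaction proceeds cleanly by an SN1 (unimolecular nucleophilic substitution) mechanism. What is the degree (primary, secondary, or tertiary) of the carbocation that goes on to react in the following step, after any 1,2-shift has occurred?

Step 1: Unassisted departure of Cl⁻ (taking the C–Cl bonding pair) generates a secondary carbocation.
Step 2: A hydride (H with its bonding pair) migrates from the adjacent sec-butyl carbon to the cationic centre — a 1,2-hydride shift — upgrading the secondary cation to a tertiary one.
The cation rearranges from secondary to tertiary via a 1,2-hydride shift from the adjacent sec-butyl carbon; the tertiary cation is what reacts next.

tertiary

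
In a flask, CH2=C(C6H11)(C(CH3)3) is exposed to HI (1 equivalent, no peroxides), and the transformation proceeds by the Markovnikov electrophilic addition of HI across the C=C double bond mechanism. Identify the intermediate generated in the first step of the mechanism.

tertiary carbocation

Step 1: Electrophilic addition begins with the π(C=C) electrons forming a bond to the proton of HI. Following Markovnikov's rule, the resulting cation is tertiary. The H–I bond breaks heterolytically, releasing I⁻.
After step 1 the species present is a tertiary carbocation.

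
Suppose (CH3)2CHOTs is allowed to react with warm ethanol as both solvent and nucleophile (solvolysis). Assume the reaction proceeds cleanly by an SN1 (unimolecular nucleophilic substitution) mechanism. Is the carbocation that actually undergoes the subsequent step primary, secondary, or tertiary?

secondary

Step 1: Unassisted departure of TsO⁻ (taking the C–O bonding pair) generates a secondary carbocation.
No single 1,2-shift to an adjacent carbon would give a more-substituted cation, so no rearrangement occurs.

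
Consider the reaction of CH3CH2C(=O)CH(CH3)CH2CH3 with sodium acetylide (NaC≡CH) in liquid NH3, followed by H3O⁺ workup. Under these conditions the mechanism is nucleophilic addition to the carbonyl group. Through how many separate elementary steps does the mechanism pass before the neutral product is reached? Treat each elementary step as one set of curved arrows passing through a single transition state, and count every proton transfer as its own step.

2

Step 1: A lone pair / filled orbital on HC≡C⁻ attacks the electrophilic carbonyl carbon; the π(C=O) electrons shift onto oxygen, producing a tetrahedral alkoxide intermediate.
Step 2: On H3O⁺ workup the alkoxide oxygen is protonated, giving a propargyl alcohol.
Total: 2 elementary steps.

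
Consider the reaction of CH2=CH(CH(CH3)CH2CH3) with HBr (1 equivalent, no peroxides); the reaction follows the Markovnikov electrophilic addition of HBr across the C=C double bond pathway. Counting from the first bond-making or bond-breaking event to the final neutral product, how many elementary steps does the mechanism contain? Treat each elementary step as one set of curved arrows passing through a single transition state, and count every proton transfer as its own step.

Step 1: Electrophilic addition begins with the π(C=C) electrons forming a bond to the proton of HBr. Following Markovnikov's rule, the resulting cation is secondary. The H–Br bond breaks heterolytically, releasing Br⁻.
Step 2: A 1,2-hydride shift from the adjacent sec-butyl carbon moves the positive charge from the secondary centre to an adjacent carbon, generating a more stable tertiary carbocation.
Step 3: Nucleophilic attack by Br⁻ on the carbocation completes the addition, giving R–Br.
Total: 3 elementary steps.

3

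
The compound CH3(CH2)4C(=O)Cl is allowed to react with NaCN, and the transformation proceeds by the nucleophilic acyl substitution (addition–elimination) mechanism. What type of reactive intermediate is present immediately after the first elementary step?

Step 1: A lone pair on the C of CN⁻ attacks the electrophilic acyl carbon; the π(C=O) electrons move onto oxygen, giving a tetrahedral intermediate.
After step 1 the species present is a tetrahedral intermediate.

tetrahedral intermediate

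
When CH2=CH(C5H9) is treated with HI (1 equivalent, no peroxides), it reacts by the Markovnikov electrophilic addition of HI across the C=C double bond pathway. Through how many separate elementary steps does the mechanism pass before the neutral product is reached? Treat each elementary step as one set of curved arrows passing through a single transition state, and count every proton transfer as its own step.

3

Step 1: Protonation of the alkene by HI: the π bond acts as the nucleophile and picks up H⁺, giving the more stable (Markovnikov) secondary carbocation. The H–I bond breaks heterolytically, releasing I⁻.
Step 2: A hydride (H with its bonding pair) migrates from the adjacent cyclopentyl carbon to the cationic centre — a 1,2-hydride shift — upgrading the secondary cation to a tertiary one.
Step 3: I⁻ captures the cation: a lone pair on I⁻ fills the empty p orbital, producing the alkyl halide product.
Total: 3 elementary steps.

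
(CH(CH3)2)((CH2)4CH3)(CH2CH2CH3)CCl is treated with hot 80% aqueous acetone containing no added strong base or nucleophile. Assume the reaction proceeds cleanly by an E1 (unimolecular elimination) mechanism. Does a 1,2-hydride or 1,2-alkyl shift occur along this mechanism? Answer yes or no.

The first-formed carbocation is tertiary.
No single 1,2-shift to an adjacent carbon would produce a more-substituted cation than the one already present, so no rearrangement occurs.

no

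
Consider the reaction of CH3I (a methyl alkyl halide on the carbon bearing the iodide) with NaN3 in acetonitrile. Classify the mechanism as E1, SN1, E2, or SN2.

Conditions: a methyl substrate with a strong nucleophile in the polar aprotic solvent acetonitrile.
These conditions are the textbook signature of the SN2 pathway.
An unhindered substrate with a strong nucleophile in a polar aprotic solvent favours one-step backside displacement.

SN2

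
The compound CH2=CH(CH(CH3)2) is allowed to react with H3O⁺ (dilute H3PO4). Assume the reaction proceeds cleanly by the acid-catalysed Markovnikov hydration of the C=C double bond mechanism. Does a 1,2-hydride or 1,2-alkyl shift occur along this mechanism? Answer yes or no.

yes

The first-formed carbocation is secondary.
The adjacent isopropyl carbon already bears 2 other carbon substituents and has a hydrogen to migrate; after a 1,2-hydride shift from that carbon the positive charge sits on a tertiary centre.
Tertiary is more stable than secondary, so the shift occurs.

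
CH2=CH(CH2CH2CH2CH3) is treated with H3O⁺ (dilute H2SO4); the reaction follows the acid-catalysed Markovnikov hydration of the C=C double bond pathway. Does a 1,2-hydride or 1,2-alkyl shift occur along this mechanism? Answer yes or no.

no

The first-formed carbocation is secondary.
No single 1,2-shift to an adjacent carbon would produce a more-substituted cation than the one already present, so no rearrangement occurs.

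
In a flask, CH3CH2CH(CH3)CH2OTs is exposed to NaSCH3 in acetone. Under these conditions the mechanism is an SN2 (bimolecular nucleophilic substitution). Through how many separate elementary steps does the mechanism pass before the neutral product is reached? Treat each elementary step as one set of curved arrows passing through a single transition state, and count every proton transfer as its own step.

1

Step 1: CH3S⁻ attacks the back face of the α-carbon while TsO⁻ departs with the C–O bonding pair — a single concerted displacement through a pentacoordinate transition state.
Total: 1 elementary step.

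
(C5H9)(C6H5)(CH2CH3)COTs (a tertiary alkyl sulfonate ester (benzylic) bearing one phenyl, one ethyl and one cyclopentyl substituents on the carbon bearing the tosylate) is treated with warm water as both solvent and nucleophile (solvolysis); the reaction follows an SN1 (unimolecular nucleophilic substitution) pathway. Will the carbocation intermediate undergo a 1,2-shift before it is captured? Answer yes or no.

no

The first-formed carbocation is tertiary.
No single 1,2-shift to an adjacent carbon would produce a more-substituted cation than the one already present, so no rearrangement occurs.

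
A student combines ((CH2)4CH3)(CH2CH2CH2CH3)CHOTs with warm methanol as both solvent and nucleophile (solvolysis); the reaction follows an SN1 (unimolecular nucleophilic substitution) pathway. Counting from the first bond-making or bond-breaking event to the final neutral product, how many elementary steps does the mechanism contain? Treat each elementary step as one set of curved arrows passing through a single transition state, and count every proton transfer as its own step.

Step 1: The C–O bond breaks with both electrons going to the tosylate; TsO⁻ leaves and a secondary carbocation remains.
(No 1,2-shift: no single shift to an adjacent carbon would give a more stable cation.)
Step 2: Nucleophilic capture: the oxygen of CH3OH bonds to the cationic carbon, producing an oxonium-ion intermediate.
Step 3: Deprotonation of the oxonium oxygen by solvent methanol yields the neutral ether.
Total: 3 elementary steps.

3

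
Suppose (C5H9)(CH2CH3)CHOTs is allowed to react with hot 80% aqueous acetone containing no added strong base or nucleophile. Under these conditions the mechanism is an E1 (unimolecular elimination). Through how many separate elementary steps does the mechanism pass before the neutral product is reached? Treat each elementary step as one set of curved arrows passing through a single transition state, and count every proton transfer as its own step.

3

Step 1: Ionisation: the C–O σ-bond cleaves heterolytically; both bonding electrons depart with TsO⁻, leaving a secondary carbocation at the α-carbon.
Step 2: A 1,2-hydride shift from the adjacent cyclopentyl carbon moves the positive charge from the secondary centre to an adjacent carbon, generating a more stable tertiary carbocation.
Step 3: Loss of a β-proton to a water molecule of the solvent: the C–H bonding pair collapses toward the cationic carbon to form the C=C π bond, yielding the alkene.
Total: 3 elementary steps.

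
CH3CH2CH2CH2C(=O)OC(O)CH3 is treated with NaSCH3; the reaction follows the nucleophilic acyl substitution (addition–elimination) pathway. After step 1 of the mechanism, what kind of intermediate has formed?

tetrahedral intermediate

Step 1: CH3S⁻ adds to the carbonyl carbon; the C=O π electrons shift onto oxygen and a tetrahedral alkoxide intermediate forms.
After step 1 the species present is a tetrahedral intermediate.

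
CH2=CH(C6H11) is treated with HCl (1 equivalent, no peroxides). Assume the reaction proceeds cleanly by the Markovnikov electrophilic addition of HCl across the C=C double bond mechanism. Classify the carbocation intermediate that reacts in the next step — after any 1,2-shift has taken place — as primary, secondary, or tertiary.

tertiary

Step 1: The π electrons of the C=C bond attack a proton of HCl; Markovnikov addition places the new C–H on the less-substituted alkene carbon, so the positive charge ends up on the more-substituted carbon — a secondary carbocation. The H–Cl bond breaks heterolytically, releasing Cl⁻.
Step 2: A 1,2-hydride shift from the adjacent cyclohexyl carbon moves the positive charge from the secondary centre to an adjacent carbon, generating a more stable tertiary carbocation.
The cation rearranges from secondary to tertiary via a 1,2-hydride shift from the adjacent cyclohexyl carbon; the tertiary cation is what reacts next.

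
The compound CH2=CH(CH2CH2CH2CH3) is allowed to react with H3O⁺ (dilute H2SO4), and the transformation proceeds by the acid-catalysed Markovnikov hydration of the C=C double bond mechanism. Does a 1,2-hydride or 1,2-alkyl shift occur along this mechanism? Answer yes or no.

The first-formed carbocation is secondary.
No single 1,2-shift to an adjacent carbon would produce a more-substituted cation than the one already present, so no rearrangement occurs.

no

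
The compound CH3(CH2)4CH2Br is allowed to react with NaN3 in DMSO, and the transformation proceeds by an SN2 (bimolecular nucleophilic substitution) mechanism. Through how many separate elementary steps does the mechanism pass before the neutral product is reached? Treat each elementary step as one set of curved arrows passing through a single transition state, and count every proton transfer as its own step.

1

Step 1: Backside attack by N3⁻ on the carbon bearing the bromide: the new C–N bond forms as the C–Br bond breaks, with Walden inversion at carbon.
Total: 1 elementary step.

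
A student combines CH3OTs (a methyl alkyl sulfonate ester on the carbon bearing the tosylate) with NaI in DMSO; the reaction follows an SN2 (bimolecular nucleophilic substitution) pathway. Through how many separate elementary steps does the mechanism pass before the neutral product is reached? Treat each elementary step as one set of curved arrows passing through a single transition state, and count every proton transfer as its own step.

Step 1: Backside attack by I⁻ on the carbon bearing the tosylate: the new C–I bond forms as the C–O bond breaks, with Walden inversion at carbon.
Total: 1 elementary step.

1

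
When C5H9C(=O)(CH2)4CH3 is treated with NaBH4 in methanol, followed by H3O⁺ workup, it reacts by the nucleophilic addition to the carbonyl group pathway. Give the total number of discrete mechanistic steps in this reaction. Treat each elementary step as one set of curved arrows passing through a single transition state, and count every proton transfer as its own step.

Step 1: Nucleophilic addition: H⁻ (delivered from BH4⁻) adds to the carbonyl carbon, pushing the π(C=O) electron pair onto oxygen and giving a tetrahedral alkoxide.
Step 2: The alkoxide picks up a proton during H3O⁺ workup to yield an alcohol.
Total: 2 elementary steps.

2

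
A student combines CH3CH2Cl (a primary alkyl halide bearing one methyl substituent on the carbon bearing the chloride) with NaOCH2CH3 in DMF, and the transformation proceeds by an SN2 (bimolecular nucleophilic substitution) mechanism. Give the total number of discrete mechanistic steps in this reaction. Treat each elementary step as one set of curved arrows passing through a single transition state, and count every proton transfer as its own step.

1

Step 1: CH3CH2O⁻ attacks the back face of the α-carbon while Cl⁻ departs with the C–Cl bonding pair — a single concerted displacement through a pentacoordinate transition state.
Total: 1 elementary step.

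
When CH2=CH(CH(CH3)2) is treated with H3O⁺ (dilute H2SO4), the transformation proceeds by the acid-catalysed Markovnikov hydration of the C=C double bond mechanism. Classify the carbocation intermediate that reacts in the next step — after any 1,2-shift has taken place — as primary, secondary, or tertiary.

tertiary

Step 1: Protonation of the alkene by H3O⁺: the π bond acts as the nucleophile and picks up H⁺, giving the more stable (Markovnikov) secondary carbocation. H2O is released.
Step 2: Carbocation rearrangement: a 1,2-hydride shift from the adjacent isopropyl carbon converts the initially-formed secondary cation into the more stable tertiary cation.
The cation rearranges from secondary to tertiary via a 1,2-hydride shift from the adjacent isopropyl carbon; the tertiary cation is what reacts next.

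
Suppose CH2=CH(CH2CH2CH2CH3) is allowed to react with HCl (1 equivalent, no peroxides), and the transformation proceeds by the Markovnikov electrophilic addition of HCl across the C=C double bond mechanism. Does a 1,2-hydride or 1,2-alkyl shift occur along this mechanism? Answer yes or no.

The first-formed carbocation is secondary.
No single 1,2-shift to an adjacent carbon would produce a more-substituted cation than the one already present, so no rearrangement occurs.

no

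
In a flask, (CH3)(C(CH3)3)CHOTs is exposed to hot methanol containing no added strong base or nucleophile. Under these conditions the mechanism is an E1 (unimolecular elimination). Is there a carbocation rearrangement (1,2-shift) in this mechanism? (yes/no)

yes

The first-formed carbocation is secondary.
The adjacent tert-butyl carbon has no hydrogen but bears methyl groups; migration of one methyl with its bonding pair (a 1,2-methyl shift) places the charge on a tertiary centre.
Tertiary is more stable than secondary, so the shift occurs.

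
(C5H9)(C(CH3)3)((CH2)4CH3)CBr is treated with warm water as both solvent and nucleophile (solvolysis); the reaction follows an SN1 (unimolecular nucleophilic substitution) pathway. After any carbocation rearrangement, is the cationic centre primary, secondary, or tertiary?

Step 1: Ionisation: the C–Br σ-bond cleaves heterolytically; both bonding electrons depart with Br⁻, leaving a tertiary carbocation at the α-carbon.
No single 1,2-shift to an adjacent carbon would give a more-substituted cation, so no rearrangement occurs.

tertiary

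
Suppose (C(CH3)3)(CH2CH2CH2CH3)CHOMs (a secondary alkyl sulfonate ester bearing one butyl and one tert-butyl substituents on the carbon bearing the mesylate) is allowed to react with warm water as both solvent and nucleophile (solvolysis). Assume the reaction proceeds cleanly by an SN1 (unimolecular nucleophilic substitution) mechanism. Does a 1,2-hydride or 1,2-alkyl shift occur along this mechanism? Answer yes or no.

The first-formed carbocation is secondary.
The adjacent tert-butyl carbon has no hydrogen but bears methyl groups; migration of one methyl with its bonding pair (a 1,2-methyl shift) places the charge on a tertiary centre.
Tertiary is more stable than secondary, so the shift occurs.

yes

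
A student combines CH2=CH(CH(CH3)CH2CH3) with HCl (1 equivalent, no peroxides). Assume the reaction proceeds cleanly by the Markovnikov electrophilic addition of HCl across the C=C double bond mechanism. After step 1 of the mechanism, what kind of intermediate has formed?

secondary carbocation

Step 1: Electrophilic addition begins with the π(C=C) electrons forming a bond to the proton of HCl. Following Markovnikov's rule, the resulting cation is secondary. The H–Cl bond breaks heterolytically, releasing Cl⁻.
After step 1 the species present is a secondary carbocation.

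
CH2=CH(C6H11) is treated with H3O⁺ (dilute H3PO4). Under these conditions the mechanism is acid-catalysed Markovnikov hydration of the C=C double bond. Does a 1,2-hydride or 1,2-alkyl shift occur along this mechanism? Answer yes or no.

The first-formed carbocation is secondary.
The adjacent cyclohexyl carbon already bears 2 other carbon substituents and has a hydrogen to migrate; after a 1,2-hydride shift from that carbon the positive charge sits on a tertiary centre.
Tertiary is more stable than secondary, so the shift occurs.

yes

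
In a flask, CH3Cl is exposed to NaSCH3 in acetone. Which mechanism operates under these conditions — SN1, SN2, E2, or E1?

Conditions: a methyl substrate with a strong nucleophile in the polar aprotic solvent acetone.
These conditions are the textbook signature of the SN2 pathway.
An unhindered substrate with a strong nucleophile in a polar aprotic solvent favours one-step backside displacement.

SN2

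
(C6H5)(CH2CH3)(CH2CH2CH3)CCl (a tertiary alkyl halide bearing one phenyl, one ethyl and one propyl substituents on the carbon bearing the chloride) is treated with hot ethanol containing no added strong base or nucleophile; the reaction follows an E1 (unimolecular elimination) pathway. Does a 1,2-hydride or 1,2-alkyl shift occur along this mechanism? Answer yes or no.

no

The first-formed carbocation is tertiary.
No single 1,2-shift to an adjacent carbon would produce a more-substituted cation than the one already present, so no rearrangement occurs.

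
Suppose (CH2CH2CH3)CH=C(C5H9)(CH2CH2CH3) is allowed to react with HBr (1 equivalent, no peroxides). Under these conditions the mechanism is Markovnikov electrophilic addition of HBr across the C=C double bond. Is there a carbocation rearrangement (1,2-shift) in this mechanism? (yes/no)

The first-formed carbocation is tertiary.
No single 1,2-shift to an adjacent carbon would produce a more-substituted cation than the one already present, so no rearrangement occurs.

no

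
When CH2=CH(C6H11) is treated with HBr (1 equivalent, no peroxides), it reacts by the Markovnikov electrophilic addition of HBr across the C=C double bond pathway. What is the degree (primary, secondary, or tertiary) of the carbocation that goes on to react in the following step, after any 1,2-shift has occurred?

tertiary

Step 1: Electrophilic addition begins with the π(C=C) electrons forming a bond to the proton of HBr. Following Markovnikov's rule, the resulting cation is secondary. The H–Br bond breaks heterolytically, releasing Br⁻.
Step 2: Carbocation rearrangement: a 1,2-hydride shift from the adjacent cyclohexyl carbon converts the initially-formed secondary cation into the more stable tertiary cation.
The cation rearranges from secondary to tertiary via a 1,2-hydride shift from the adjacent cyclohexyl carbon; the tertiary cation is what reacts next.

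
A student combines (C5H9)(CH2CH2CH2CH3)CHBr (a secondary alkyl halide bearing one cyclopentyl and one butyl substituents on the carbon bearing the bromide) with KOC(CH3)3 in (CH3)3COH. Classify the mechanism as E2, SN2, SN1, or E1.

E2

Conditions: a strong/bulky base with a secondary substrate bearing a β-hydrogen.
These conditions are the textbook signature of the E2 pathway.
A strong (often hindered) base removes a β-H in concert with loss of the leaving group — bimolecular elimination.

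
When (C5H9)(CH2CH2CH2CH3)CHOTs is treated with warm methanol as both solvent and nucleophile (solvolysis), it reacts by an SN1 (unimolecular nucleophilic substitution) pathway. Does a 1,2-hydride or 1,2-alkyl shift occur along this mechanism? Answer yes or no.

The first-formed carbocation is secondary.
The adjacent cyclopentyl carbon already bears 2 other carbon substituents and has a hydrogen to migrate; after a 1,2-hydride shift from that carbon the positive charge sits on a tertiary centre.
Tertiary is more stable than secondary, so the shift occurs.

yes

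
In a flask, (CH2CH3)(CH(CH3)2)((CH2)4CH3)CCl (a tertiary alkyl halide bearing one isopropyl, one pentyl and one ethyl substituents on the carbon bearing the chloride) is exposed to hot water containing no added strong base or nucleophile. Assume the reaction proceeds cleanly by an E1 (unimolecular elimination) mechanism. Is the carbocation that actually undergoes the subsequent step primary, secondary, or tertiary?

Step 1: Ionisation: the C–Cl σ-bond cleaves heterolytically; both bonding electrons depart with Cl⁻, leaving a tertiary carbocation at the α-carbon.
No single 1,2-shift to an adjacent carbon would give a more-substituted cation, so no rearrangement occurs.

tertiary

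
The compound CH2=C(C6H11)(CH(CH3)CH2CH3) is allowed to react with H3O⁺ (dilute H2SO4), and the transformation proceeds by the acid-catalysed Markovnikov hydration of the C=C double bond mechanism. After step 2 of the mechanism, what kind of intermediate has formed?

oxonium ion

Step 1: Protonation of the alkene by H3O⁺: the π bond acts as the nucleophile and picks up H⁺, giving the more stable (Markovnikov) tertiary carbocation. H2O is released.
Step 2: Nucleophilic capture of the cation by H2O produces the protonated alcohol (an oxonium ion).
After step 2 the species present is an oxonium ion.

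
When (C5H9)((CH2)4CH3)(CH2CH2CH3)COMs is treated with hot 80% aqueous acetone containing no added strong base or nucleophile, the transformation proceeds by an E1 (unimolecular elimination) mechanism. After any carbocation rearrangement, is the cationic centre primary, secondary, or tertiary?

tertiary

Step 1: Ionisation: the C–O σ-bond cleaves heterolytically; both bonding electrons depart with MsO⁻, leaving a tertiary carbocation at the α-carbon.
No single 1,2-shift to an adjacent carbon would give a more-substituted cation, so no rearrangement occurs.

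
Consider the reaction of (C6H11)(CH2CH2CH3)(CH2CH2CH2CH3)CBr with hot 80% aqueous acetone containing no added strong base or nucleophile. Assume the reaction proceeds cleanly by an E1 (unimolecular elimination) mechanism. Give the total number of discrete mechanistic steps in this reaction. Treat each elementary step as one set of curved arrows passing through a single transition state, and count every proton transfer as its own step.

Step 1: Ionisation: the C–Br σ-bond cleaves heterolytically; both bonding electrons depart with Br⁻, leaving a tertiary carbocation at the α-carbon.
(No 1,2-shift: no single shift to an adjacent carbon would give a more stable cation.)
Step 2: A weak base (a water molecule from the solvent) removes a proton from a carbon adjacent to the cationic centre; the electrons of that C–H bond become the new π(C=C) bond, giving the alkene.
Total: 2 elementary steps.

2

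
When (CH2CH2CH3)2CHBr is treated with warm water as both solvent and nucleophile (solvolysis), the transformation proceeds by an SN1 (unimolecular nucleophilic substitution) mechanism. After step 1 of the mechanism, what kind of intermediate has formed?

Step 1: The C–Br bond breaks with both electrons going to the bromide; Br⁻ leaves and a secondary carbocation remains.
After step 1 the species present is a secondary carbocation.

secondary carbocation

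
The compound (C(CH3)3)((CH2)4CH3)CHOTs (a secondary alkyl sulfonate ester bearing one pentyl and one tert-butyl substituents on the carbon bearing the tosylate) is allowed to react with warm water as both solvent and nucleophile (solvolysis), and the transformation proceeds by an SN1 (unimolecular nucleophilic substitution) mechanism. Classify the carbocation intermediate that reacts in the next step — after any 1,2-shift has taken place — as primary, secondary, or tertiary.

tertiary

Step 1: Rate-determining heterolysis of the C–O bond gives TsO⁻ and a secondary carbocation.
Step 2: A 1,2-methyl shift from the adjacent tert-butyl carbon moves the positive charge from the secondary centre to an adjacent carbon, generating a more stable tertiary carbocation.
The cation rearranges from secondary to tertiary via a 1,2-methyl shift from the adjacent tert-butyl carbon; the tertiary cation is what reacts next.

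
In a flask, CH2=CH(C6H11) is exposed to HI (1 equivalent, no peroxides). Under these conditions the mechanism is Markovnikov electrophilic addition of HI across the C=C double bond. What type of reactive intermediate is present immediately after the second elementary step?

Step 1: Electrophilic addition begins with the π(C=C) electrons forming a bond to the proton of HI. Following Markovnikov's rule, the resulting cation is secondary. The H–I bond breaks heterolytically, releasing I⁻.
Step 2: A 1,2-hydride shift from the adjacent cyclohexyl carbon moves the positive charge from the secondary centre to an adjacent carbon, generating a more stable tertiary carbocation.
After step 2 the species present is a tertiary carbocation.

tertiary carbocation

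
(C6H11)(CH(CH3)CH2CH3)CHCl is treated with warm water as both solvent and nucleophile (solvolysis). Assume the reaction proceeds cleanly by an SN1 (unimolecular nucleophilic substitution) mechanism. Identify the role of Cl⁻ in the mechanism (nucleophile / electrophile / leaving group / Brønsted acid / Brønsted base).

Step 1: Ionisation: the C–Cl σ-bond cleaves heterolytically; both bonding electrons depart with Cl⁻, leaving a secondary carbocation at the α-carbon.
Cl⁻ departs with both electrons of the breaking σ-bond — that is the definition of a leaving group.

leaving group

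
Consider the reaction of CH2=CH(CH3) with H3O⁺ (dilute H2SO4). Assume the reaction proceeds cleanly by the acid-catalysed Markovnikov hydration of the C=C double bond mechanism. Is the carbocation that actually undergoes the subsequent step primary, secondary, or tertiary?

secondary

Step 1: Protonation of the alkene by H3O⁺: the π bond acts as the nucleophile and picks up H⁺, giving the more stable (Markovnikov) secondary carbocation. H2O is released.
No single 1,2-shift to an adjacent carbon would give a more-substituted cation, so no rearrangement occurs.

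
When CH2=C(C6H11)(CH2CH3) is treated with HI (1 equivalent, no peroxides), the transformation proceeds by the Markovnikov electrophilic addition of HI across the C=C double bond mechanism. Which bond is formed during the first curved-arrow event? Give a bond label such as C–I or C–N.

C–H

Step 1: The π electrons of the C=C bond attack a proton of HI; Markovnikov addition places the new C–H on the less-substituted alkene carbon, so the positive charge ends up on the more-substituted carbon — a tertiary carbocation. The H–I bond breaks heterolytically, releasing I⁻.
The bond formed in this step is the C–H bond.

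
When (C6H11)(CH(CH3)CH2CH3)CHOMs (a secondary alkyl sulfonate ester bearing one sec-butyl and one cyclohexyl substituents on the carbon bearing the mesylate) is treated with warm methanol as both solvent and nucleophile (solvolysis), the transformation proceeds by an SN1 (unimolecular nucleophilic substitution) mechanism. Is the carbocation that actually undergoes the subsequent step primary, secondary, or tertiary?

tertiary

Step 1: Rate-determining heterolysis of the C–O bond gives MsO⁻ and a secondary carbocation.
Step 2: A 1,2-hydride shift from the adjacent sec-butyl carbon moves the positive charge from the secondary centre to an adjacent carbon, generating a more stable tertiary carbocation.
The cation rearranges from secondary to tertiary via a 1,2-hydride shift from the adjacent sec-butyl carbon; the tertiary cation is what reacts next.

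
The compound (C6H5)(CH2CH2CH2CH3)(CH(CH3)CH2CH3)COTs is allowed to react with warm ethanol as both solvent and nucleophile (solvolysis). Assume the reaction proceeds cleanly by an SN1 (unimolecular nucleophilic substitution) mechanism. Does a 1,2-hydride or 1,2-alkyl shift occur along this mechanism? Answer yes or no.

no

The first-formed carbocation is tertiary.
No single 1,2-shift to an adjacent carbon would produce a more-substituted cation than the one already present, so no rearrangement occurs.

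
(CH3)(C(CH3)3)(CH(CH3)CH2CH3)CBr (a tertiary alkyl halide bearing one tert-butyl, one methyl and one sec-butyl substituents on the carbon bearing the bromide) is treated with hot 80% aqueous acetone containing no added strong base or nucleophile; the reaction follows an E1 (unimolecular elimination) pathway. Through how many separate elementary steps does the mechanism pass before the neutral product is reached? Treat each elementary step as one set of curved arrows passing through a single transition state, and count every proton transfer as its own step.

2

Step 1: Unassisted departure of Br⁻ (taking the C–Br bonding pair) generates a tertiary carbocation.
(No 1,2-shift: no single shift to an adjacent carbon would give a more stable cation.)
Step 2: Loss of a β-proton to a water molecule of the solvent: the C–H bonding pair collapses toward the cationic carbon to form the C=C π bond, yielding the alkene.
Total: 2 elementary steps.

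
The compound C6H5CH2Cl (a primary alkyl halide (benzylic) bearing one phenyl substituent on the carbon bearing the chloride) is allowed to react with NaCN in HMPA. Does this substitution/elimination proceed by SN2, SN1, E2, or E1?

SN2

Conditions: a primary substrate with a strong nucleophile in the polar aprotic solvent HMPA.
These conditions are the textbook signature of the SN2 pathway.
An unhindered substrate with a strong nucleophile in a polar aprotic solvent favours one-step backside displacement.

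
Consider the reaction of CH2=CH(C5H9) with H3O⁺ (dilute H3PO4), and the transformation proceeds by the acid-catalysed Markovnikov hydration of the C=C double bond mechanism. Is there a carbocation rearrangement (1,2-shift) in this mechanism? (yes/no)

yes

The first-formed carbocation is secondary.
The adjacent cyclopentyl carbon already bears 2 other carbon substituents and has a hydrogen to migrate; after a 1,2-hydride shift from that carbon the positive charge sits on a tertiary centre.
Tertiary is more stable than secondary, so the shift occurs.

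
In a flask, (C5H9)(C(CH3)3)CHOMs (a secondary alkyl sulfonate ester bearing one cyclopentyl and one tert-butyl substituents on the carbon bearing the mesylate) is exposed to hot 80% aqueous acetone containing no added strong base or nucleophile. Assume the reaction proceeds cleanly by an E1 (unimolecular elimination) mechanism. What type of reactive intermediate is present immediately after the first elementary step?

Step 1: Ionisation: the C–O σ-bond cleaves heterolytically; both bonding electrons depart with MsO⁻, leaving a secondary carbocation at the α-carbon.
After step 1 the species present is a secondary carbocation.

secondary carbocation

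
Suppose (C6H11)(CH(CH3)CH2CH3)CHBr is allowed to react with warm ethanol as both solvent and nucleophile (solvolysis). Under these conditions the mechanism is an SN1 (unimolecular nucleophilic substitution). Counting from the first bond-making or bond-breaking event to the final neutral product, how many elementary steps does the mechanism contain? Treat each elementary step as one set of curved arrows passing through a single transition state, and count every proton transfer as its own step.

Step 1: Ionisation: the C–Br σ-bond cleaves heterolytically; both bonding electrons depart with Br⁻, leaving a secondary carbocation at the α-carbon.
Step 2: Carbocation rearrangement: a 1,2-hydride shift from the adjacent cyclohexyl carbon converts the initially-formed secondary cation into the more stable tertiary cation.
Step 3: Nucleophilic capture: the oxygen of CH3CH2OH bonds to the cationic carbon, producing an oxonium-ion intermediate.
Step 4: Proton transfer from the O–H of the oxonium ion to a solvent molecule delivers the neutral ether.
Total: 4 elementary steps.

4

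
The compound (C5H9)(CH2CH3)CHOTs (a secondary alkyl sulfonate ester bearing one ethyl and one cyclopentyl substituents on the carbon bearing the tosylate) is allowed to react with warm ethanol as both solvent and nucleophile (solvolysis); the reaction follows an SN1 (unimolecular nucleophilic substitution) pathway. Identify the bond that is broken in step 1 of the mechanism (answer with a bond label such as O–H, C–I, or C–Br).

Step 1: Unassisted departure of TsO⁻ (taking the C–O bonding pair) generates a secondary carbocation.
The bond broken in this step is the C–O bond.

C–O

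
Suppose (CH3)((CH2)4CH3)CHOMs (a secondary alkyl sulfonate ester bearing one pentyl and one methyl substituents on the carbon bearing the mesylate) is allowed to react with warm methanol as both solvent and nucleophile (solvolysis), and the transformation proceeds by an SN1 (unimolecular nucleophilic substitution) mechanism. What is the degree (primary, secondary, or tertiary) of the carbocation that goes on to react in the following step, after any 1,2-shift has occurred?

Step 1: Unassisted departure of MsO⁻ (taking the C–O bonding pair) generates a secondary carbocation.
No single 1,2-shift to an adjacent carbon would give a more-substituted cation, so no rearrangement occurs.

secondary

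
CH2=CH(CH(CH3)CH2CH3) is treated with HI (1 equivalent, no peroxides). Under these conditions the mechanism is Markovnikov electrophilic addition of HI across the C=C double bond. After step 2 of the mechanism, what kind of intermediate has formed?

tertiary carbocation

Step 1: Electrophilic addition begins with the π(C=C) electrons forming a bond to the proton of HI. Following Markovnikov's rule, the resulting cation is secondary. The H–I bond breaks heterolytically, releasing I⁻.
Step 2: Carbocation rearrangement: a 1,2-hydride shift from the adjacent sec-butyl carbon converts the initially-formed secondary cation into the more stable tertiary cation.
After step 2 the species present is a tertiary carbocation.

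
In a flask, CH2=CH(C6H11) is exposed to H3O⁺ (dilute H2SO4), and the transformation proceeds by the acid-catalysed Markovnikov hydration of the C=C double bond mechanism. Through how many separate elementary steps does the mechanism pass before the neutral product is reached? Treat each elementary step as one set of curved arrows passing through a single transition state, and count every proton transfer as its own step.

4

Step 1: Electrophilic addition begins with the π(C=C) electrons forming a bond to the proton of H3O⁺. Following Markovnikov's rule, the resulting cation is secondary. H2O is released.
Step 2: Carbocation rearrangement: a 1,2-hydride shift from the adjacent cyclohexyl carbon converts the initially-formed secondary cation into the more stable tertiary cation.
Step 3: A lone pair on the oxygen of H2O attacks the carbocation, forming a C–O bond and an oxonium ion (a protonated alcohol).
Step 4: Deprotonation of the oxonium ion by a water molecule delivers the neutral alcohol and regenerates the acid catalyst.
Total: 4 elementary steps.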